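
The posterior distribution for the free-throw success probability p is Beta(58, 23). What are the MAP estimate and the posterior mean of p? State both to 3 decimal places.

Mode = (58−1)/(58+23−2) = 57/79 = 0.722.
Mean = 58/(58+23) = 58/81 = 0.716.
The mean is pulled below the mode by the posterior's left skew.

MAP: 0.722. Posterior mean: 0.716.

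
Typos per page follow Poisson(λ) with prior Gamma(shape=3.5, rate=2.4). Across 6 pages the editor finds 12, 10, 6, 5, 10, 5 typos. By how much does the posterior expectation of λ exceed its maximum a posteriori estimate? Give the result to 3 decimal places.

0.119

Σ counts = 48. Posterior: Gamma(shape = 3.5+48 = 51.5, rate = 2.4+6 = 8.4).
Mode = (α−1)/β = 50.5/8.4 = 6.012.
Mean = α/β = 51.5/8.4 = 6.131.
Difference = 6.131 − 6.012 = 0.119.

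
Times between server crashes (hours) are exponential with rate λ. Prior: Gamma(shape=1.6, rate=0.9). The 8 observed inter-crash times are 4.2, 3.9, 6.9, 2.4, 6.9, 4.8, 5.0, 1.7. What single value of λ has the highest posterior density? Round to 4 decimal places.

Σ times = 35.8. Posterior: Gamma(shape = 1.6+8 = 9.6, rate = 0.9+35.8 = 36.7).
Mode = (α−1)/β = 8.6/36.7 = 0.2343.
Mean = α/β = 9.6/36.7 = 0.2616.
This is the posterior mode — the MAP estimate.

0.2343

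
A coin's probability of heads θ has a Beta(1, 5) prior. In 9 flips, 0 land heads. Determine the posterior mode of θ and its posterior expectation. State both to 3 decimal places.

Posterior: Beta(1+0, 5+9) = Beta(1, 14).
Since α = 1 ≤ 1 and β > 1, the Beta density is monotone decreasing on [0,1]; the mode is at 0.
Mean = 1/(1+14) = 0.067.
The posterior is right-skewed, so the mean exceeds the mode.

θ_MAP = 0.000, E[θ|data] = 0.067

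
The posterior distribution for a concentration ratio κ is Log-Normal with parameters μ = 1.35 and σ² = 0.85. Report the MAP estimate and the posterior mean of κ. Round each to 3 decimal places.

κ_MAP = 1.649, E[κ|data] = 5.900

Mode = exp(μ − σ²) = exp(0.50) = 1.649.
Mean = exp(μ + σ²/2) = exp(1.775) = 5.900.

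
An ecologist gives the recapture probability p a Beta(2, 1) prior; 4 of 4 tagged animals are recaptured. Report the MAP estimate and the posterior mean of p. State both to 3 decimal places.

p_MAP = 1.000, E[p|data] = 0.857

Posterior: Beta(2+4, 1+0) = Beta(6, 1).
Since β = 1 ≤ 1 and α > 1, the Beta density is monotone increasing on [0,1]; the mode is at 1.
Mean = 6/(6+1) = 0.857.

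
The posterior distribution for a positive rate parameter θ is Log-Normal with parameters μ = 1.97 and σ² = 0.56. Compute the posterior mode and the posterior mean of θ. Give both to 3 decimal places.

MAP = 4.096, posterior mean = 9.488

Mode = exp(μ − σ²) = exp(1.41) = 4.096.
Mean = exp(μ + σ²/2) = exp(2.250) = 9.488.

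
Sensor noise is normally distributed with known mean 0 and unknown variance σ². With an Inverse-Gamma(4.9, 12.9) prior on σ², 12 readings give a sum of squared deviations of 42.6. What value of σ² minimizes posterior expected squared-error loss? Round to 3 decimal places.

3.455

Posterior: Inverse-Gamma(shape = 4.9+12/2 = 10.9, scale = 12.9+42.6/2 = 34.2).
Mode = β/(α+1) = 34.2/11.9 = 2.874.
Mean = β/(α−1) = 34.2/9.9 = 3.455.
Squared-error loss ⇒ the optimal estimator is the posterior mean.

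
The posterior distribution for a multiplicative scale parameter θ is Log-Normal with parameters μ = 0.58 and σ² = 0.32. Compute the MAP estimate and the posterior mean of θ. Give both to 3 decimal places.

Mode = exp(μ − σ²) = exp(0.26) = 1.297.
Mean = exp(μ + σ²/2) = exp(0.740) = 2.096.

MAP = 1.297, posterior mean = 2.096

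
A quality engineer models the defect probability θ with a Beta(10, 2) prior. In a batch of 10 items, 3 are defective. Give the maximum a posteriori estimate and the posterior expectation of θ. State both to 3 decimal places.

MAP: 0.600. Posterior mean: 0.591.

Posterior: Beta(10+3, 2+7) = Beta(13, 9).
Mode = (13−1)/(13+9−2) = 12/20 = 0.600.
Mean = 13/(13+9) = 13/22 = 0.591.
The posterior is left-skewed, so the mode exceeds the mean.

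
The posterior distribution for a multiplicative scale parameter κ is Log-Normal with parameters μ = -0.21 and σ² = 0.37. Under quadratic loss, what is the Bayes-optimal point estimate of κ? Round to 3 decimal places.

0.975

Mode = exp(μ − σ²) = exp(-0.58) = 0.560.
Mean = exp(μ + σ²/2) = exp(-0.025) = 0.975.
Quadratic loss ⇒ the optimal estimator is the posterior mean.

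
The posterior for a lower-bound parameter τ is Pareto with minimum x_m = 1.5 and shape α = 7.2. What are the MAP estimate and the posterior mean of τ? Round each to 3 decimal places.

The Pareto density is strictly decreasing on [x_m, ∞), so the mode is x_m = 1.500.
Mean = α·x_m/(α−1) = 7.2·1.5/6.2 = 1.742.

MAP estimate = 1.500, posterior mean = 1.742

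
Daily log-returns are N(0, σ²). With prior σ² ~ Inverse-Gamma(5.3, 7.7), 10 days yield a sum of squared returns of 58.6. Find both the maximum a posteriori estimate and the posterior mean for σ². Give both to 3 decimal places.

Posterior: Inverse-Gamma(shape = 5.3+10/2 = 10.3, scale = 7.7+58.6/2 = 37.0).
Mode = β/(α+1) = 37.0/11.3 = 3.274.
Mean = β/(α−1) = 37.0/9.3 = 3.978.
Right-skewed posterior ⇒ mode < mean.

MAP = 3.274; posterior mean = 3.978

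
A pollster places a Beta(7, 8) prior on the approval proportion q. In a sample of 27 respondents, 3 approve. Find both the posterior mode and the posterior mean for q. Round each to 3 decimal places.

MAP = 0.225, posterior mean = 0.238

Posterior: Beta(7+3, 8+24) = Beta(10, 32).
Mode = (10−1)/(10+32−2) = 9/40 = 0.225.
Mean = 10/(10+32) = 10/42 = 0.238.
Right-skewed posterior ⇒ mode < mean.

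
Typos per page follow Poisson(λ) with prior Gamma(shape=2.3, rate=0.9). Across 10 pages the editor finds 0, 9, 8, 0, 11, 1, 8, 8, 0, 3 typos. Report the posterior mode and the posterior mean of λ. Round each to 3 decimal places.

MAP = 4.523; posterior mean = 4.615

Σ counts = 48. Posterior: Gamma(shape = 2.3+48 = 50.3, rate = 0.9+10 = 10.9).
Mode = (α−1)/β = 49.3/10.9 = 4.523.
Mean = α/β = 50.3/10.9 = 4.615.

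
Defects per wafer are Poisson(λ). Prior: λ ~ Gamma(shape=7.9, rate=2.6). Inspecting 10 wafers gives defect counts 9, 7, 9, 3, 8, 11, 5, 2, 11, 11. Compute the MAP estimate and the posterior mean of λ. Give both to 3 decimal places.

Σ counts = 76. Posterior: Gamma(shape = 7.9+76 = 83.9, rate = 2.6+10 = 12.6).
Mode = (α−1)/β = 82.9/12.6 = 6.579.
Mean = α/β = 83.9/12.6 = 6.659.

MAP: 6.579. Posterior mean: 6.659.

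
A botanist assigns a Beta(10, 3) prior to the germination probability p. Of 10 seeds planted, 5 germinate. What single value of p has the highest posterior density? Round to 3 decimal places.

0.667

Posterior: Beta(10+5, 3+5) = Beta(15, 8).
Mode = (15−1)/(15+8−2) = 14/21 = 0.667.
Mean = 15/(15+8) = 15/23 = 0.652.
This is the posterior mode — the MAP estimate.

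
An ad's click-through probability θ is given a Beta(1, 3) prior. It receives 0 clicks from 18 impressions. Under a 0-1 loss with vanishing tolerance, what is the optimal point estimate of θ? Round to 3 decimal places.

0.000

Posterior: Beta(1+0, 3+18) = Beta(1, 21).
Since α = 1 ≤ 1 and β > 1, the Beta density is monotone decreasing on [0,1]; the mode is at 0.
Mean = 1/(1+21) = 0.045.
This is the posterior mode — the MAP estimate.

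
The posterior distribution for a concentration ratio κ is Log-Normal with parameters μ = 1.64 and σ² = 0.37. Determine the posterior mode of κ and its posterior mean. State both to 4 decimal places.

MAP = 3.5609, posterior mean = 6.2028

Mode = exp(μ − σ²) = exp(1.27) = 3.5609.
Mean = exp(μ + σ²/2) = exp(1.825) = 6.2028.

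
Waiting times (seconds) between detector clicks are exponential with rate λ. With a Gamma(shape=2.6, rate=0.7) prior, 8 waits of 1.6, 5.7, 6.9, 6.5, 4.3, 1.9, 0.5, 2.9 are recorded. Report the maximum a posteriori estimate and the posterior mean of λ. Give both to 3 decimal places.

MAP: 0.310. Posterior mean: 0.342.

Σ times = 30.3. Posterior: Gamma(shape = 2.6+8 = 10.6, rate = 0.7+30.3 = 31.0).
Mode = (α−1)/β = 9.6/31.0 = 0.310.
Mean = α/β = 10.6/31.0 = 0.342.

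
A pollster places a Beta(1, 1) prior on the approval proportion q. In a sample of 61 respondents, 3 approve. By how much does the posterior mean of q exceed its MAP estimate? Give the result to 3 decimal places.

0.014

Posterior: Beta(1+3, 1+58) = Beta(4, 59).
Mode = (4−1)/(4+59−2) = 3/61 = 0.049.
With a flat prior the MAP equals the MLE, 3/61.
Mean = 4/(4+59) = 4/63 = 0.063.
Difference = 0.063 − 0.049 = 0.014.
Right-skewed posterior ⇒ mode < mean.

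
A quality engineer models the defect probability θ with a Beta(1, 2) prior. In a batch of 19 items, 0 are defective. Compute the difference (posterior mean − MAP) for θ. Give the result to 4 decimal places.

Posterior: Beta(1+0, 2+19) = Beta(1, 21).
Since α = 1 ≤ 1 and β > 1, the Beta density is monotone decreasing on [0,1]; the mode is at 0.
Mean = 1/(1+21) = 0.0455.
Difference = 0.0455 − 0.0000 = 0.0455.

0.0455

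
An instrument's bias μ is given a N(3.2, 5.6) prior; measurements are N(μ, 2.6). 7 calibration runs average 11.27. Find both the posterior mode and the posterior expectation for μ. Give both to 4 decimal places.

μ_MAP = 10.7680, E[μ|data] = 10.7680

Posterior for μ is Normal. Precision-weighted mean: (1/5.6·3.2 + 7/2.6·11.27) / (1/5.6 + 7/2.6) = 10.7680.
A Normal posterior is symmetric, so mode = mean.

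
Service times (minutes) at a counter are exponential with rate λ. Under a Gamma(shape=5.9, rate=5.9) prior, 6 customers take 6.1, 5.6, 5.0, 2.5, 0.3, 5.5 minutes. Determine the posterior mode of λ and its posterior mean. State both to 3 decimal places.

MAP = 0.353; posterior mean = 0.385

Σ times = 25.0. Posterior: Gamma(shape = 5.9+6 = 11.9, rate = 5.9+25.0 = 30.9).
Mode = (α−1)/β = 10.9/30.9 = 0.353.
Mean = α/β = 11.9/30.9 = 0.385.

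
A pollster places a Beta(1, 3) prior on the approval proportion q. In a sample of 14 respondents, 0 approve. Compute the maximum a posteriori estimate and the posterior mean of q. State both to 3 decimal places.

Posterior: Beta(1+0, 3+14) = Beta(1, 17).
Since α = 1 ≤ 1 and β > 1, the Beta density is monotone decreasing on [0,1]; the mode is at 0.
Mean = 1/(1+17) = 0.056.
The mean is pulled above the mode by the posterior's right skew.

MAP: 0.000. Posterior mean: 0.056.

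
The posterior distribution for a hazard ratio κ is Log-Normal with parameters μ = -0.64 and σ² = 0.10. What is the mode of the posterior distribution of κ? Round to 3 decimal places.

Mode = exp(μ − σ²) = exp(-0.74) = 0.477.
Mean = exp(μ + σ²/2) = exp(-0.590) = 0.554.
This is the posterior mode — the MAP estimate.

0.477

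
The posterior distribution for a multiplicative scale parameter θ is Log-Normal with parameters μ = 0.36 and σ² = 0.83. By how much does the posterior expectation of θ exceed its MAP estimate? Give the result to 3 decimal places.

Mode = exp(μ − σ²) = exp(-0.47) = 0.625.
Mean = exp(μ + σ²/2) = exp(0.775) = 2.171.
Difference = 2.171 − 0.625 = 1.546.
The posterior is right-skewed, so the mean exceeds the mode.

1.546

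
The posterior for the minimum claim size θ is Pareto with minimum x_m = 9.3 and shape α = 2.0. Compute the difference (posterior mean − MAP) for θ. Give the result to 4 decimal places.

9.3000

The Pareto density is strictly decreasing on [x_m, ∞), so the mode is x_m = 9.3000.
Mean = α·x_m/(α−1) = 2.0·9.3/1.0 = 18.6000.
Difference = 18.6000 − 9.3000 = 9.3000.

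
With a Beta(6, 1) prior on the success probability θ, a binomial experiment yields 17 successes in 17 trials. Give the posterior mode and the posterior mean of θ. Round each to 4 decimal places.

Posterior: Beta(6+17, 1+0) = Beta(23, 1).
Since β = 1 ≤ 1 and α > 1, the Beta density is monotone increasing on [0,1]; the mode is at 1.
Mean = 23/(23+1) = 0.9583.

posterior mode = 1.0000, posterior mean = 0.9583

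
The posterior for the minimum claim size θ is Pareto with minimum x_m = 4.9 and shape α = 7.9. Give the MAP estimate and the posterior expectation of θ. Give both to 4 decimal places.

MAP = 4.9000, posterior mean = 5.6101

The Pareto density is strictly decreasing on [x_m, ∞), so the mode is x_m = 4.9000.
Mean = α·x_m/(α−1) = 7.9·4.9/6.9 = 5.6101.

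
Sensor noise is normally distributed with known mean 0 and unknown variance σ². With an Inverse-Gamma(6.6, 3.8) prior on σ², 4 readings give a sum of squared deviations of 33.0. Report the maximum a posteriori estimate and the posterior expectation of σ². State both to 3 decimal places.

σ²_MAP = 2.115, E[σ²|data] = 2.671

Posterior: Inverse-Gamma(shape = 6.6+4/2 = 8.6, scale = 3.8+33.0/2 = 20.3).
Mode = β/(α+1) = 20.3/9.6 = 2.115.
Mean = β/(α−1) = 20.3/7.6 = 2.671.
The posterior is right-skewed, so the mean exceeds the mode.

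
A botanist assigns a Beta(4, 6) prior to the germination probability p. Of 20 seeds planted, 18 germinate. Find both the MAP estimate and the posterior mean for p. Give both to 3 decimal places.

MAP = 0.750, posterior mean = 0.733

Posterior: Beta(4+18, 6+2) = Beta(22, 8).
Mode = (22−1)/(22+8−2) = 21/28 = 0.750.
Mean = 22/(22+8) = 22/30 = 0.733.
The mean is pulled below the mode by the posterior's left skew.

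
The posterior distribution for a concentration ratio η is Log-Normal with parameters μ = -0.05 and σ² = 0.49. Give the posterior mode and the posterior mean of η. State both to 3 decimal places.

Mode = exp(μ − σ²) = exp(-0.54) = 0.583.
Mean = exp(μ + σ²/2) = exp(0.195) = 1.215.

MAP: 0.583. Posterior mean: 1.215.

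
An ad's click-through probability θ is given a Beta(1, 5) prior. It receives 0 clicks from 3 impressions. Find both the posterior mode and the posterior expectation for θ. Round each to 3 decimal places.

Posterior: Beta(1+0, 5+3) = Beta(1, 8).
Since α = 1 ≤ 1 and β > 1, the Beta density is monotone decreasing on [0,1]; the mode is at 0.
Mean = 1/(1+8) = 0.111.
Right-skewed posterior ⇒ mode < mean.

MAP = 0.000; posterior mean = 0.111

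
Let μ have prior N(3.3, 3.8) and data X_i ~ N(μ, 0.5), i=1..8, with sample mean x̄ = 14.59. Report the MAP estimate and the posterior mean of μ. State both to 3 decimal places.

MAP = 14.407; posterior mean = 14.407

Posterior for μ is Normal. Precision-weighted mean: (1/3.8·3.3 + 8/0.5·14.59) / (1/3.8 + 8/0.5) = 14.407.
A Normal posterior is symmetric, so mode = mean.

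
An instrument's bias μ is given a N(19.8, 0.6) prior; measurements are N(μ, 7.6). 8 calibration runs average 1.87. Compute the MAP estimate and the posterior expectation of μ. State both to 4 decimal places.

Posterior for μ is Normal. Precision-weighted mean: (1/0.6·19.8 + 8/7.6·1.87) / (1/0.6 + 8/7.6) = 12.8594.
A Normal posterior is symmetric, so mode = mean.

MAP = 12.8594, posterior mean = 12.8594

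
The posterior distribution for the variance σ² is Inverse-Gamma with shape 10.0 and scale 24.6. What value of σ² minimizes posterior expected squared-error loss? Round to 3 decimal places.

Mode = β/(α+1) = 24.6/11.0 = 2.236.
Mean = β/(α−1) = 24.6/9.0 = 2.733.
Squared-error loss ⇒ the optimal estimator is the posterior mean.

2.733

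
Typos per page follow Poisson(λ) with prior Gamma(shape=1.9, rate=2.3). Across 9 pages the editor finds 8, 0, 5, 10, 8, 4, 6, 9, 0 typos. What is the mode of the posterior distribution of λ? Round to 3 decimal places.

4.504

Σ counts = 50. Posterior: Gamma(shape = 1.9+50 = 51.9, rate = 2.3+9 = 11.3).
Mode = (α−1)/β = 50.9/11.3 = 4.504.
Mean = α/β = 51.9/11.3 = 4.593.
This is the posterior mode — the MAP estimate.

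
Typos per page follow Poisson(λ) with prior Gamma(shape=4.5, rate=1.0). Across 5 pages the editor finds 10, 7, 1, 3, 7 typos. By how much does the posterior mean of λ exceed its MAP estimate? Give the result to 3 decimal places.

Σ counts = 28. Posterior: Gamma(shape = 4.5+28 = 32.5, rate = 1.0+5 = 6.0).
Mode = (α−1)/β = 31.5/6.0 = 5.250.
Mean = α/β = 32.5/6.0 = 5.417.
Difference = 5.417 − 5.250 = 0.167.

0.167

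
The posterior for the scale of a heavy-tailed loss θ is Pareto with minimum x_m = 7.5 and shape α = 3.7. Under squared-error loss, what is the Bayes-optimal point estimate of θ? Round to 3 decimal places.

10.278

The Pareto density is strictly decreasing on [x_m, ∞), so the mode is x_m = 7.500.
Mean = α·x_m/(α−1) = 3.7·7.5/2.7 = 10.278.
Squared-error loss ⇒ the optimal estimator is the posterior mean.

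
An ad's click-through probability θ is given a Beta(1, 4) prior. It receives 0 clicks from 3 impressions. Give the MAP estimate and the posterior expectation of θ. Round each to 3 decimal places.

Posterior: Beta(1+0, 4+3) = Beta(1, 7).
Since α = 1 ≤ 1 and β > 1, the Beta density is monotone decreasing on [0,1]; the mode is at 0.
Mean = 1/(1+7) = 0.125.

MAP: 0.000. Posterior mean: 0.125.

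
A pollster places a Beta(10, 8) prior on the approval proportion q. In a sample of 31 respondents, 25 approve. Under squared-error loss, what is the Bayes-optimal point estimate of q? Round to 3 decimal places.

0.714

Posterior: Beta(10+25, 8+6) = Beta(35, 14).
Mode = (35−1)/(35+14−2) = 34/47 = 0.723.
Mean = 35/(35+14) = 35/49 = 0.714.
Squared-error loss ⇒ the optimal estimator is the posterior mean.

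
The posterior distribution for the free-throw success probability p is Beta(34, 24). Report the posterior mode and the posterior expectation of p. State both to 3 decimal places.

MAP = 0.589, posterior mean = 0.586

Mode = (34−1)/(34+24−2) = 33/56 = 0.589.
Mean = 34/(34+24) = 34/58 = 0.586.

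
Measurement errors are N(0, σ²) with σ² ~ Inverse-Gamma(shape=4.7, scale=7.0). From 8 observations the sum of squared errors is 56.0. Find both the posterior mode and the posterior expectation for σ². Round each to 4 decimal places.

Posterior: Inverse-Gamma(shape = 4.7+8/2 = 8.7, scale = 7.0+56.0/2 = 35.0).
Mode = β/(α+1) = 35.0/9.7 = 3.6082.
Mean = β/(α−1) = 35.0/7.7 = 4.5455.
Right-skewed posterior ⇒ mode < mean.

σ²_MAP = 3.6082, E[σ²|data] = 4.5455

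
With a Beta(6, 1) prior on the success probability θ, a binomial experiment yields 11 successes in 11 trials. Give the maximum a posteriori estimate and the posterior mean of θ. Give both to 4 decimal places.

MAP = 1.0000; posterior mean = 0.9444

Posterior: Beta(6+11, 1+0) = Beta(17, 1).
Since β = 1 ≤ 1 and α > 1, the Beta density is monotone increasing on [0,1]; the mode is at 1.
Mean = 17/(17+1) = 0.9444.
Left-skewed posterior ⇒ mean < mode.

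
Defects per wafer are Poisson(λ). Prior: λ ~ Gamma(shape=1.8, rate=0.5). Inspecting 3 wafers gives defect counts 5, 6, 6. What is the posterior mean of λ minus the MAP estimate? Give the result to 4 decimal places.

0.2857

Σ counts = 17. Posterior: Gamma(shape = 1.8+17 = 18.8, rate = 0.5+3 = 3.5).
Mode = (α−1)/β = 17.8/3.5 = 5.0857.
Mean = α/β = 18.8/3.5 = 5.3714.
Difference = 5.3714 − 5.0857 = 0.2857.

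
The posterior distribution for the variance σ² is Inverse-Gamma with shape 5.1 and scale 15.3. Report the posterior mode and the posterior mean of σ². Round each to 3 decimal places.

Mode = β/(α+1) = 15.3/6.1 = 2.508.
Mean = β/(α−1) = 15.3/4.1 = 3.732.

MAP: 2.508. Posterior mean: 3.732.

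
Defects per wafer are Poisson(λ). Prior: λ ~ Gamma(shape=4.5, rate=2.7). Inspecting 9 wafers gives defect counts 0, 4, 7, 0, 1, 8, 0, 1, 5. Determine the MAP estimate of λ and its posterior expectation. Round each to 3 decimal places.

MAP = 2.521, posterior mean = 2.607

Σ counts = 26. Posterior: Gamma(shape = 4.5+26 = 30.5, rate = 2.7+9 = 11.7).
Mode = (α−1)/β = 29.5/11.7 = 2.521.
Mean = α/β = 30.5/11.7 = 2.607.
Right-skewed posterior ⇒ mode < mean.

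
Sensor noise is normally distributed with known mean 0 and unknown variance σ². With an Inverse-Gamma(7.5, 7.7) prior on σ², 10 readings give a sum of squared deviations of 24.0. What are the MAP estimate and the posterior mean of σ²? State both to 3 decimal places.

Posterior: Inverse-Gamma(shape = 7.5+10/2 = 12.5, scale = 7.7+24.0/2 = 19.7).
Mode = β/(α+1) = 19.7/13.5 = 1.459.
Mean = β/(α−1) = 19.7/11.5 = 1.713.

MAP estimate = 1.459, posterior mean = 1.713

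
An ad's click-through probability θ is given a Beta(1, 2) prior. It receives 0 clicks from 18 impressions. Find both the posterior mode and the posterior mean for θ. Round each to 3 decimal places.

Posterior: Beta(1+0, 2+18) = Beta(1, 20).
Since α = 1 ≤ 1 and β > 1, the Beta density is monotone decreasing on [0,1]; the mode is at 0.
Mean = 1/(1+20) = 0.048.

MAP = 0.000; posterior mean = 0.048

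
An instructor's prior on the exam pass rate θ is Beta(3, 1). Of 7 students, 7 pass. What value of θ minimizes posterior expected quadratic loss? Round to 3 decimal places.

Posterior: Beta(3+7, 1+0) = Beta(10, 1).
Since β = 1 ≤ 1 and α > 1, the Beta density is monotone increasing on [0,1]; the mode is at 1.
Mean = 10/(10+1) = 0.909.
Quadratic loss ⇒ the optimal estimator is the posterior mean.

0.909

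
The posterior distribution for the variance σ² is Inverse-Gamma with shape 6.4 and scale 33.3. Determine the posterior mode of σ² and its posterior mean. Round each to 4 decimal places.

MAP: 4.5000. Posterior mean: 6.1667.

Mode = β/(α+1) = 33.3/7.4 = 4.5000.
Mean = β/(α−1) = 33.3/5.4 = 6.1667.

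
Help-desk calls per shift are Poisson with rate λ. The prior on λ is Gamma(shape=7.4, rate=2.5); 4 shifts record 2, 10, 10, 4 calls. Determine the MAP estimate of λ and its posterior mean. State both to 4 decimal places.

MAP: 4.9846. Posterior mean: 5.1385.

Σ counts = 26. Posterior: Gamma(shape = 7.4+26 = 33.4, rate = 2.5+4 = 6.5).
Mode = (α−1)/β = 32.4/6.5 = 4.9846.
Mean = α/β = 33.4/6.5 = 5.1385.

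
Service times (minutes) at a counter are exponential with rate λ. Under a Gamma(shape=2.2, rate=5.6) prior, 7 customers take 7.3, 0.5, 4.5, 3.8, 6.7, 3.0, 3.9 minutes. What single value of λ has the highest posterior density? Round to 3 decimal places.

Σ times = 29.7. Posterior: Gamma(shape = 2.2+7 = 9.2, rate = 5.6+29.7 = 35.3).
Mode = (α−1)/β = 8.2/35.3 = 0.232.
Mean = α/β = 9.2/35.3 = 0.261.
This is the posterior mode — the MAP estimate.

0.232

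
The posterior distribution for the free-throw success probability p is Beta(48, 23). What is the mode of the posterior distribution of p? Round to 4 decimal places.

Mode = (48−1)/(48+23−2) = 47/69 = 0.6812.
Mean = 48/(48+23) = 48/71 = 0.6761.
This is the posterior mode — the MAP estimate.

0.6812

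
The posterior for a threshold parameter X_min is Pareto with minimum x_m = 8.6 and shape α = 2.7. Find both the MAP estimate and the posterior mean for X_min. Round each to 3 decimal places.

X_min_MAP = 8.600, E[X_min|data] = 13.659

The Pareto density is strictly decreasing on [x_m, ∞), so the mode is x_m = 8.600.
Mean = α·x_m/(α−1) = 2.7·8.6/1.7 = 13.659.
Mean > mode: the posterior has a right tail.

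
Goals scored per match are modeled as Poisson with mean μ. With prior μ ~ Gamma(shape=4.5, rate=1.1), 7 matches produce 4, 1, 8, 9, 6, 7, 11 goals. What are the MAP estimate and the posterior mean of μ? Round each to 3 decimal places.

MAP = 6.111; posterior mean = 6.235

Σ counts = 46. Posterior: Gamma(shape = 4.5+46 = 50.5, rate = 1.1+7 = 8.1).
Mode = (α−1)/β = 49.5/8.1 = 6.111.
Mean = α/β = 50.5/8.1 = 6.235.
Right-skewed posterior ⇒ mode < mean.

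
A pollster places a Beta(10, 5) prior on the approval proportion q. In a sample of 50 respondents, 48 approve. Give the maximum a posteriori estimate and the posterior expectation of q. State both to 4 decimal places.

Posterior: Beta(10+48, 5+2) = Beta(58, 7).
Mode = (58−1)/(58+7−2) = 57/63 = 0.9048.
Mean = 58/(58+7) = 58/65 = 0.8923.
The posterior is left-skewed, so the mode exceeds the mean.

q_MAP = 0.9048, E[q|data] = 0.8923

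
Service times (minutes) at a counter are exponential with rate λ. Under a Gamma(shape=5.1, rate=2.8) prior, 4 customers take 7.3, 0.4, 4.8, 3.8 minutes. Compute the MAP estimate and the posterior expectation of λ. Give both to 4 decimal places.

Σ times = 16.3. Posterior: Gamma(shape = 5.1+4 = 9.1, rate = 2.8+16.3 = 19.1).
Mode = (α−1)/β = 8.1/19.1 = 0.4241.
Mean = α/β = 9.1/19.1 = 0.4764.

MAP: 0.4241. Posterior mean: 0.4764.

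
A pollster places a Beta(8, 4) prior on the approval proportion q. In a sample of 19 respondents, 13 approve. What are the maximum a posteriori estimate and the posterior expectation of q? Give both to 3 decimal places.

Posterior: Beta(8+13, 4+6) = Beta(21, 10).
Mode = (21−1)/(21+10−2) = 20/29 = 0.690.
Mean = 21/(21+10) = 21/31 = 0.677.

maximum a posteriori estimate = 0.690, posterior expectation = 0.677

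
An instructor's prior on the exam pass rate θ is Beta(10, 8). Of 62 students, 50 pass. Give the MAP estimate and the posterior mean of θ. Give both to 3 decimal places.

MAP = 0.756, posterior mean = 0.750

Posterior: Beta(10+50, 8+12) = Beta(60, 20).
Mode = (60−1)/(60+20−2) = 59/78 = 0.756.
Mean = 60/(60+20) = 60/80 = 0.750.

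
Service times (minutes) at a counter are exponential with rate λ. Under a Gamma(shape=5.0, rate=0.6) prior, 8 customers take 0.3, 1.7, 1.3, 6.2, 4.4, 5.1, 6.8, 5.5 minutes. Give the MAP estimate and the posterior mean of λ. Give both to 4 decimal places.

MAP: 0.3762. Posterior mean: 0.4075.

Σ times = 31.3. Posterior: Gamma(shape = 5.0+8 = 13.0, rate = 0.6+31.3 = 31.9).
Mode = (α−1)/β = 12.0/31.9 = 0.3762.
Mean = α/β = 13.0/31.9 = 0.4075.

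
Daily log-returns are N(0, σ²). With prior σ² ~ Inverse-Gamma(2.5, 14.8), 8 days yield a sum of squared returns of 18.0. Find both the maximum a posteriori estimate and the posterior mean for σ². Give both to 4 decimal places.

Posterior: Inverse-Gamma(shape = 2.5+8/2 = 6.5, scale = 14.8+18.0/2 = 23.8).
Mode = β/(α+1) = 23.8/7.5 = 3.1733.
Mean = β/(α−1) = 23.8/5.5 = 4.3273.

MAP = 3.1733; posterior mean = 4.3273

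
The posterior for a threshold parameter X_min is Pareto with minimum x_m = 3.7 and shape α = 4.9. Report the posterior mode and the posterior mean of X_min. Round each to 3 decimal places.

The Pareto density is strictly decreasing on [x_m, ∞), so the mode is x_m = 3.700.
Mean = α·x_m/(α−1) = 4.9·3.7/3.9 = 4.649.

MAP: 3.700. Posterior mean: 4.649.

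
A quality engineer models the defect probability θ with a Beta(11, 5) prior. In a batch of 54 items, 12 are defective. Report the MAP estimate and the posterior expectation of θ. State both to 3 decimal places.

MAP estimate = 0.324, posterior expectation = 0.329

Posterior: Beta(11+12, 5+42) = Beta(23, 47).
Mode = (23−1)/(23+47−2) = 22/68 = 0.324.
Mean = 23/(23+47) = 23/70 = 0.329.
Mean > mode: the posterior has a right tail.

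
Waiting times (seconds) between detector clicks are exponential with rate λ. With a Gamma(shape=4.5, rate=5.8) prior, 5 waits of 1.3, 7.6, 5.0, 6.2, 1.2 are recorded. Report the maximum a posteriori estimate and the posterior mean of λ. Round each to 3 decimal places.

Σ times = 21.3. Posterior: Gamma(shape = 4.5+5 = 9.5, rate = 5.8+21.3 = 27.1).
Mode = (α−1)/β = 8.5/27.1 = 0.314.
Mean = α/β = 9.5/27.1 = 0.351.
Mean > mode: the posterior has a right tail.

maximum a posteriori estimate = 0.314, posterior mean = 0.351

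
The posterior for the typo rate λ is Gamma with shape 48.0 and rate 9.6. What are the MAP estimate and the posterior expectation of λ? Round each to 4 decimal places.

Mode = (α−1)/β = 47.0/9.6 = 4.8958.
Mean = α/β = 48.0/9.6 = 5.0000.

λ_MAP = 4.8958, E[λ|data] = 5.0000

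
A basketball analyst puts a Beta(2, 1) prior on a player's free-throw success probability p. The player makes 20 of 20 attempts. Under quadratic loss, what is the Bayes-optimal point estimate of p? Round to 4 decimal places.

0.9565

Posterior: Beta(2+20, 1+0) = Beta(22, 1).
Since β = 1 ≤ 1 and α > 1, the Beta density is monotone increasing on [0,1]; the mode is at 1.
Mean = 22/(22+1) = 0.9565.
Quadratic loss ⇒ the optimal estimator is the posterior mean.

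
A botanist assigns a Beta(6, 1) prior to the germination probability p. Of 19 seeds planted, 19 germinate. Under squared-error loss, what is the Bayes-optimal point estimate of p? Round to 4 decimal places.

0.9615

Posterior: Beta(6+19, 1+0) = Beta(25, 1).
Since β = 1 ≤ 1 and α > 1, the Beta density is monotone increasing on [0,1]; the mode is at 1.
Mean = 25/(25+1) = 0.9615.
Squared-error loss ⇒ the optimal estimator is the posterior mean.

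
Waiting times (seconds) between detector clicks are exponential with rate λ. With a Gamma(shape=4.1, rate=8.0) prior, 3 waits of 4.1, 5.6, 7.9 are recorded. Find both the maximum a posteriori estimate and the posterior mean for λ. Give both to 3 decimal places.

maximum a posteriori estimate = 0.238, posterior mean = 0.277

Σ times = 17.6. Posterior: Gamma(shape = 4.1+3 = 7.1, rate = 8.0+17.6 = 25.6).
Mode = (α−1)/β = 6.1/25.6 = 0.238.
Mean = α/β = 7.1/25.6 = 0.277.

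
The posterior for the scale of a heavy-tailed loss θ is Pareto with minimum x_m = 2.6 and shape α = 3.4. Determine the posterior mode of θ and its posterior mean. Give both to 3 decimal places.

posterior mode = 2.600, posterior mean = 3.683

The Pareto density is strictly decreasing on [x_m, ∞), so the mode is x_m = 2.600.
Mean = α·x_m/(α−1) = 3.4·2.6/2.4 = 3.683.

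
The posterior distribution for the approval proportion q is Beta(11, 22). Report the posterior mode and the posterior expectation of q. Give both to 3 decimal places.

MAP = 0.323, posterior mean = 0.333

Mode = (11−1)/(11+22−2) = 10/31 = 0.323.
Mean = 11/(11+22) = 11/33 = 0.333.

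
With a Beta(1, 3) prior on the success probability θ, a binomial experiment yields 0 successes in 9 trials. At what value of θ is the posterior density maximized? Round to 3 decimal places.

0.000

Posterior: Beta(1+0, 3+9) = Beta(1, 12).
Since α = 1 ≤ 1 and β > 1, the Beta density is monotone decreasing on [0,1]; the mode is at 0.
Mean = 1/(1+12) = 0.077.
This is the posterior mode — the MAP estimate.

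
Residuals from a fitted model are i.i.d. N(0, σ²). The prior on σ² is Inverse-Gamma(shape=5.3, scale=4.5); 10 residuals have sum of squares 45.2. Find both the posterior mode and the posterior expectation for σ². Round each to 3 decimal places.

Posterior: Inverse-Gamma(shape = 5.3+10/2 = 10.3, scale = 4.5+45.2/2 = 27.1).
Mode = β/(α+1) = 27.1/11.3 = 2.398.
Mean = β/(α−1) = 27.1/9.3 = 2.914.
Right-skewed posterior ⇒ mode < mean.

MAP = 2.398, posterior mean = 2.914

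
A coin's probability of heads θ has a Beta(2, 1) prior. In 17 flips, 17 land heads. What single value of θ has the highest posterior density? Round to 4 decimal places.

1.0000

Posterior: Beta(2+17, 1+0) = Beta(19, 1).
Since β = 1 ≤ 1 and α > 1, the Beta density is monotone increasing on [0,1]; the mode is at 1.
Mean = 19/(19+1) = 0.9500.
This is the posterior mode — the MAP estimate.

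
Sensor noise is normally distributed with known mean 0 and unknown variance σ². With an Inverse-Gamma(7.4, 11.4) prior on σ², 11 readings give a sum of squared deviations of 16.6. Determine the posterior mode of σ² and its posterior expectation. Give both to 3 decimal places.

posterior mode = 1.417, posterior expectation = 1.655

Posterior: Inverse-Gamma(shape = 7.4+11/2 = 12.9, scale = 11.4+16.6/2 = 19.7).
Mode = β/(α+1) = 19.7/13.9 = 1.417.
Mean = β/(α−1) = 19.7/11.9 = 1.655.
Mean > mode: the posterior has a right tail.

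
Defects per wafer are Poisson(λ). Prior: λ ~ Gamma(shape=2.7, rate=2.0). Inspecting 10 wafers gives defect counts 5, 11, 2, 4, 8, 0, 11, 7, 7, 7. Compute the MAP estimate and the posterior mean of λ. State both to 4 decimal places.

MAP = 5.3083; posterior mean = 5.3917

Σ counts = 62. Posterior: Gamma(shape = 2.7+62 = 64.7, rate = 2.0+10 = 12.0).
Mode = (α−1)/β = 63.7/12.0 = 5.3083.
Mean = α/β = 64.7/12.0 = 5.3917.
The posterior is right-skewed, so the mean exceeds the mode.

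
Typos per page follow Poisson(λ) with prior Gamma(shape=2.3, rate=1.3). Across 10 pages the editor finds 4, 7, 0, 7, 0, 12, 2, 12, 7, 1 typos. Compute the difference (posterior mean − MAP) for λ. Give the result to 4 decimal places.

Σ counts = 52. Posterior: Gamma(shape = 2.3+52 = 54.3, rate = 1.3+10 = 11.3).
Mode = (α−1)/β = 53.3/11.3 = 4.7168.
Mean = α/β = 54.3/11.3 = 4.8053.
Difference = 4.8053 − 4.7168 = 0.0885.

0.0885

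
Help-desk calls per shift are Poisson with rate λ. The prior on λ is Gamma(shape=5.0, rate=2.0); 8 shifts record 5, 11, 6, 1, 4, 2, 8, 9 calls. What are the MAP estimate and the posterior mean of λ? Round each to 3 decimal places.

Σ counts = 46. Posterior: Gamma(shape = 5.0+46 = 51.0, rate = 2.0+8 = 10.0).
Mode = (α−1)/β = 50.0/10.0 = 5.000.
Mean = α/β = 51.0/10.0 = 5.100.

MAP = 5.000; posterior mean = 5.100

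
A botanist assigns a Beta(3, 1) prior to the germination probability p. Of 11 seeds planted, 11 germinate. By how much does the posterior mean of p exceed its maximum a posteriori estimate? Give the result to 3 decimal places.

-0.067

Posterior: Beta(3+11, 1+0) = Beta(14, 1).
Since β = 1 ≤ 1 and α > 1, the Beta density is monotone increasing on [0,1]; the mode is at 1.
Mean = 14/(14+1) = 0.933.
Difference = 0.933 − 1.000 = -0.067.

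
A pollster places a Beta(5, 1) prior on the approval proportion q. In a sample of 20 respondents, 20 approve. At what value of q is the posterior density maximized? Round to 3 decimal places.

1.000

Posterior: Beta(5+20, 1+0) = Beta(25, 1).
Since β = 1 ≤ 1 and α > 1, the Beta density is monotone increasing on [0,1]; the mode is at 1.
Mean = 25/(25+1) = 0.962.
This is the posterior mode — the MAP estimate.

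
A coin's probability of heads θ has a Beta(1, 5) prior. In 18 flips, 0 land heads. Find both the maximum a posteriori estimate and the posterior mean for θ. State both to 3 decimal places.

MAP: 0.000. Posterior mean: 0.042.

Posterior: Beta(1+0, 5+18) = Beta(1, 23).
Since α = 1 ≤ 1 and β > 1, the Beta density is monotone decreasing on [0,1]; the mode is at 0.
Mean = 1/(1+23) = 0.042.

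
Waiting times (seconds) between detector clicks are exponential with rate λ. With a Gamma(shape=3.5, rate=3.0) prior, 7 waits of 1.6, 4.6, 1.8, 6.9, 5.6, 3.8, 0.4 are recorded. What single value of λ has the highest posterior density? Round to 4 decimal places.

0.3430

Σ times = 24.7. Posterior: Gamma(shape = 3.5+7 = 10.5, rate = 3.0+24.7 = 27.7).
Mode = (α−1)/β = 9.5/27.7 = 0.3430.
Mean = α/β = 10.5/27.7 = 0.3791.
This is the posterior mode — the MAP estimate.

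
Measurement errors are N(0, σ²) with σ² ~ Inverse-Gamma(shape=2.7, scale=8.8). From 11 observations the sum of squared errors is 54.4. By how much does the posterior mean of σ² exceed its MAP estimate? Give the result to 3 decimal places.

1.087

Posterior: Inverse-Gamma(shape = 2.7+11/2 = 8.2, scale = 8.8+54.4/2 = 36.0).
Mode = β/(α+1) = 36.0/9.2 = 3.913.
Mean = β/(α−1) = 36.0/7.2 = 5.000.
Difference = 5.000 − 3.913 = 1.087.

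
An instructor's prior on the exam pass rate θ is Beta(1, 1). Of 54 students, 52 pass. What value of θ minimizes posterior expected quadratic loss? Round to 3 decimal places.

Posterior: Beta(1+52, 1+2) = Beta(53, 3).
Mode = (53−1)/(53+3−2) = 52/54 = 0.963.
With a flat prior the MAP equals the MLE, 52/54.
Mean = 53/(53+3) = 53/56 = 0.946.
Quadratic loss ⇒ the optimal estimator is the posterior mean.

0.946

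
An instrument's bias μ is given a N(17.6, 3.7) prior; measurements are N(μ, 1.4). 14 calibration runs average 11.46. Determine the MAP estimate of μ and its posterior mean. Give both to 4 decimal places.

μ_MAP = 11.6216, E[μ|data] = 11.6216

Posterior for μ is Normal. Precision-weighted mean: (1/3.7·17.6 + 14/1.4·11.46) / (1/3.7 + 14/1.4) = 11.6216.
A Normal posterior is symmetric, so mode = mean.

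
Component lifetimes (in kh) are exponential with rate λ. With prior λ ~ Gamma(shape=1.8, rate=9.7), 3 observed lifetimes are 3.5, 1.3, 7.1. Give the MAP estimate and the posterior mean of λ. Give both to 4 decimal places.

MAP estimate = 0.1759, posterior mean = 0.2222

Σ times = 11.9. Posterior: Gamma(shape = 1.8+3 = 4.8, rate = 9.7+11.9 = 21.6).
Mode = (α−1)/β = 3.8/21.6 = 0.1759.
Mean = α/β = 4.8/21.6 = 0.2222.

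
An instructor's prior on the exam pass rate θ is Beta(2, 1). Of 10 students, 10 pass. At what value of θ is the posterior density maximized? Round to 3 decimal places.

Posterior: Beta(2+10, 1+0) = Beta(12, 1).
Since β = 1 ≤ 1 and α > 1, the Beta density is monotone increasing on [0,1]; the mode is at 1.
Mean = 12/(12+1) = 0.923.
This is the posterior mode — the MAP estimate.

1.000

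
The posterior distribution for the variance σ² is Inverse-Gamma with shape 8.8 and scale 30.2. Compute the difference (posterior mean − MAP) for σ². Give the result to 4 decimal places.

Mode = β/(α+1) = 30.2/9.8 = 3.0816.
Mean = β/(α−1) = 30.2/7.8 = 3.8718.
Difference = 3.8718 − 3.0816 = 0.7902.
The mean is pulled above the mode by the posterior's right skew.

0.7902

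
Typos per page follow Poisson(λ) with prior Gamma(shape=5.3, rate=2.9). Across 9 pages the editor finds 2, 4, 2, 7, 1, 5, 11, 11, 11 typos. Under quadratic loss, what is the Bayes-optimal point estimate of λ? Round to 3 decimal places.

4.983

Σ counts = 54. Posterior: Gamma(shape = 5.3+54 = 59.3, rate = 2.9+9 = 11.9).
Mode = (α−1)/β = 58.3/11.9 = 4.899.
Mean = α/β = 59.3/11.9 = 4.983.
Quadratic loss ⇒ the optimal estimator is the posterior mean.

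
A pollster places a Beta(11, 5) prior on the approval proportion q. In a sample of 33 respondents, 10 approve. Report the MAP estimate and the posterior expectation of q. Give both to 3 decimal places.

Posterior: Beta(11+10, 5+23) = Beta(21, 28).
Mode = (21−1)/(21+28−2) = 20/47 = 0.426.
Mean = 21/(21+28) = 21/49 = 0.429.
The mean is pulled above the mode by the posterior's right skew.

MAP: 0.426. Posterior mean: 0.429.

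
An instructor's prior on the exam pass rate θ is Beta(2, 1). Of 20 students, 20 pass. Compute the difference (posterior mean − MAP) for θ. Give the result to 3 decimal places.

Posterior: Beta(2+20, 1+0) = Beta(22, 1).
Since β = 1 ≤ 1 and α > 1, the Beta density is monotone increasing on [0,1]; the mode is at 1.
Mean = 22/(22+1) = 0.957.
Difference = 0.957 − 1.000 = -0.043.

-0.043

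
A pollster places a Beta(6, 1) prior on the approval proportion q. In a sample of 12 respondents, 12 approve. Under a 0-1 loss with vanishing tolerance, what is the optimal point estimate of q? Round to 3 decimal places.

1.000

Posterior: Beta(6+12, 1+0) = Beta(18, 1).
Since β = 1 ≤ 1 and α > 1, the Beta density is monotone increasing on [0,1]; the mode is at 1.
Mean = 18/(18+1) = 0.947.
This is the posterior mode — the MAP estimate.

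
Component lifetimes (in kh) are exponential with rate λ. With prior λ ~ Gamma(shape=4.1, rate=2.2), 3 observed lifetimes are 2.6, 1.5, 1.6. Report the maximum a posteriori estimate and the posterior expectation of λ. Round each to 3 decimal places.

Σ times = 5.7. Posterior: Gamma(shape = 4.1+3 = 7.1, rate = 2.2+5.7 = 7.9).
Mode = (α−1)/β = 6.1/7.9 = 0.772.
Mean = α/β = 7.1/7.9 = 0.899.

λ_MAP = 0.772, E[λ|data] = 0.899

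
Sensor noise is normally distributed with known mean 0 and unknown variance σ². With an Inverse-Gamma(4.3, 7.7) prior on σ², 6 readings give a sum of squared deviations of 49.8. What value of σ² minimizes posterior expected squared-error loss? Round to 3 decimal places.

5.175

Posterior: Inverse-Gamma(shape = 4.3+6/2 = 7.3, scale = 7.7+49.8/2 = 32.6).
Mode = β/(α+1) = 32.6/8.3 = 3.928.
Mean = β/(α−1) = 32.6/6.3 = 5.175.
Squared-error loss ⇒ the optimal estimator is the posterior mean.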